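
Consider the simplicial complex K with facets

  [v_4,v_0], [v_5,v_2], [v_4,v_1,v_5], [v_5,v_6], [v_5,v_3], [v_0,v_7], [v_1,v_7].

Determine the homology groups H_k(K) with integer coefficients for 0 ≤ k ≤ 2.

H_0 ≅ Z,  H_1 ≅ Z,  H_2 = 0.

We work with the vertex ordering v_0 < v_1 < v_2 < v_3 < v_4 < v_5 < v_6 < v_7. The simplices of K, each written with vertices in increasing order, are:

  0-simplices (8): [v_0], [v_1], [v_2], [v_3], [v_4], [v_5], [v_6], [v_7]
  1-simplices (9): [v_0,v_4], [v_0,v_7], [v_1,v_4], [v_1,v_5], [v_1,v_7], [v_2,v_5], [v_3,v_5], [v_4,v_5], [v_5,v_6]
  2-simplices (1): [v_1,v_4,v_5]

so the chain groups are C_0 ≅ Z^8, C_1 ≅ Z^9, C_2 ≅ Z^1.

Boundary ∂_1: C_1 → C_0 maps an edge to its endpoints' difference, ∂[p,q] = q − p.
This gives a 8×9 integer matrix of rank 7; reducing to Smith normal form yields diagonal entries (1,1,1,1,1,1,1).

The boundary map ∂_2: C_2 → C_1 maps a triangle to the signed sum of its edges. For instance
  ∂[v_1,v_4,v_5] = [v_4,v_5] − [v_1,v_5] + [v_1,v_4].
As a 9×1 matrix over Z this has rank 1, with invariant factors (1).

From H_k ≅ ker(∂_k) / im(∂_{k+1}) we obtain:

  H_0: rank C_0 − rank ∂_1 = 8 − 7 = 1, and the invariant factors of ∂_1 are all 1, so H_0 = Z.
  H_1: rank ker ∂_1 − rank ∂_2 = (9 − 7) − 1 = 1, and the invariant factors of ∂_2 are all 1, so H_1 = Z.
  H_2: rank ker ∂_2 − rank ∂_3 = (1 − 1) − 0 = 0, and there is no ∂_3, so H_2 = 0.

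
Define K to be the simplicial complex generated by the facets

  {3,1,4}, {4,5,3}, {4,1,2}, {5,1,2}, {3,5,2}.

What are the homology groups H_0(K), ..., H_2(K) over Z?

Take the total order 1 < 2 < 3 < 4 < 5 on the vertex set. Then K (dimension 2) consists of the simplices:

  0-simplices (5): [1], [2], [3], [4], [5]
  1-simplices (10): [1,2], [1,3], [1,4], [1,5], [2,3], [2,4], [2,5], [3,4], [3,5], [4,5]
  2-simplices (5): [1,2,4], [1,2,5], [1,3,4], [2,3,5], [3,4,5]

Hence C_0 ≅ Z^5, C_1 ≅ Z^10, C_2 ≅ Z^5.

Boundary ∂_1: C_1 → C_0 sends each edge [p,q] (with p < q) to q − p. For instance
  ∂[2,5] = [5] − [2].
The 5×10 boundary matrix has rank 4 and Smith normal form diag(1,1,1,1).

Boundary ∂_2: C_2 → C_1 maps a triangle to the signed sum of its edges. For instance
  ∂[1,3,4] = [3,4] − [1,4] + [1,3],
  ∂[1,2,5] = [2,5] − [1,5] + [1,2].
The resulting 10×5 matrix has rank 5, and its Smith normal form has invariant factors (1,1,1,1,1).

Reading off H_k = ker ∂_k / im ∂_{k+1}:

  H_0: rank C_0 − rank ∂_1 = 5 − 4 = 1, and the invariant factors of ∂_1 are all 1, so H_0 = Z.
  H_1: rank ker ∂_1 − rank ∂_2 = (10 − 4) − 5 = 1, and the invariant factors of ∂_2 are all 1, so H_1 = Z.
  H_2: rank ker ∂_2 − rank ∂_3 = (5 − 5) − 0 = 0, and there is no ∂_3, so H_2 = 0.

H_0 ≅ Z,  H_1 ≅ Z,  H_2 = 0.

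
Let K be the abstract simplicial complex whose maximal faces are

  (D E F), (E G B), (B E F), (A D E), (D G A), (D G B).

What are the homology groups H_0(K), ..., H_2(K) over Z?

H_0 = Z,  H_1 = Z,  H_2 = 0.

Order the vertices as A < B < D < E < F < G. Listing each simplex with vertices in this order, K has dimension 2 with simplices:

  0-simplices (6): A, B, D, E, F, G
  1-simplices (12): AD, AE, AG, BD, BE, BF, BG, DE, DF, DG, EF, EG
  2-simplices (6): ADE, ADG, BDG, BEF, BEG, DEF

Hence C_0 ≅ Z^6, C_1 ≅ Z^12, C_2 ≅ Z^6.

∂_1: C_1 → C_0 maps an edge to its endpoints' difference, ∂[p,q] = q − p.
The 6×12 boundary matrix has rank 5 and Smith normal form diag(1,1,1,1,1).

Boundary ∂_2: C_2 → C_1 maps a triangle to the signed sum of its edges. For instance
  ∂ADE = DE − AE + AD,
  ∂DEF = EF − DF + DE.
As a 12×6 matrix over Z this has rank 6, with invariant factors (1,1,1,1,1,1).

From H_k ≅ ker(∂_k) / im(∂_{k+1}) we obtain:

  H_0: rank C_0 − rank ∂_1 = 6 − 5 = 1, and the invariant factors of ∂_1 are all 1, so H_0 ≅ Z.
  H_1: rank ker ∂_1 − rank ∂_2 = (12 − 5) − 6 = 1, and the invariant factors of ∂_2 are all 1, so H_1 ≅ Z.
  H_2: rank ker ∂_2 − rank ∂_3 = (6 − 6) − 0 = 0, and there is no ∂_3, so H_2 ≅ 0.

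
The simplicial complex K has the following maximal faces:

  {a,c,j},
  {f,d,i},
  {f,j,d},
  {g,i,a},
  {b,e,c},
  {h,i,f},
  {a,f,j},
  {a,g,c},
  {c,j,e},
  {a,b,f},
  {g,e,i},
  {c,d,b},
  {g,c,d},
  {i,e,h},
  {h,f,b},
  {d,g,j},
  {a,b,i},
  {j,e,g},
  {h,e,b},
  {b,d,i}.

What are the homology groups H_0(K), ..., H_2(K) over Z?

K has 10 vertices, 30 edges, 20 triangles.
rank ∂_0 = 0, rank ∂_1 = 9 ⇒ b_0 = 10 − 0 − 9 = 1; all invariant factors of ∂_1 are 1 so no torsion. So H_0 ≅ Z.
rank ∂_1 = 9, rank ∂_2 = 20 ⇒ b_1 = 30 − 9 − 20 = 1; ∂_2 has invariant factor(s) [2] giving torsion. So H_1 ≅ Z ⊕ Z/2.
rank ∂_2 = 20, rank ∂_3 = 0 ⇒ b_2 = 20 − 20 − 0 = 0. So H_2 ≅ 0.

H_0 ≅ Z,  H_1 ≅ Z ⊕ Z/2,  H_2 = 0.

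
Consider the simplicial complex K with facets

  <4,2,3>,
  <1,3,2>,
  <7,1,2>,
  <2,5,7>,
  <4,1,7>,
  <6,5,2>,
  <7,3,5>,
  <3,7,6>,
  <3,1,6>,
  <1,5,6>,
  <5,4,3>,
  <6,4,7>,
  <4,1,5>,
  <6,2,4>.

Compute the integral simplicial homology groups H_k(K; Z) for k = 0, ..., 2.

H_0 = Z,  H_1 = Z^2,  H_2 = Z.

We work with the vertex ordering 1 < 2 < 3 < 4 < 5 < 6 < 7. The simplices of K, each written with vertices in increasing order, are:

  0-simplices (7): [1], [2], [3], [4], [5], [6], [7]
  1-simplices (21): [1,2], [1,3], [1,4], [1,5], [1,6], [1,7], [2,3], [2,4], [2,5], [2,6], [2,7], [3,4], [3,5], [3,6], [3,7], [4,5], [4,6], [4,7], [5,6], [5,7], [6,7]
  2-simplices (14): [1,2,3], [1,2,7], [1,3,6], [1,4,5], [1,4,7], [1,5,6], [2,3,4], [2,4,6], [2,5,6], [2,5,7], [3,4,5], [3,5,7], [3,6,7], [4,6,7]

Hence C_0 ≅ Z^7, C_1 ≅ Z^21, C_2 ≅ Z^14.

Boundary ∂_1: C_1 → C_0 maps an edge to its endpoints' difference, ∂[p,q] = q − p.
The 7×21 boundary matrix has rank 6 and Smith normal form diag(1,1,1,1,1,1).

The boundary map ∂_2: C_2 → C_1 acts by ∂[p,q,r] = [q,r] − [p,r] + [p,q]. For instance
  ∂[4,6,7] = [6,7] − [4,7] + [4,6],
  ∂[2,5,7] = [5,7] − [2,7] + [2,5].
The 21×14 boundary matrix has rank 13 and Smith normal form diag(1,1,1,1,1,1,1,1,1,1,1,1,1).

Now H_k = ker ∂_k / im ∂_{k+1}, so:

  H_0: rank C_0 − rank ∂_1 = 7 − 6 = 1, and the invariant factors of ∂_1 are all 1, so H_0 ≅ Z.
  H_1: rank ker ∂_1 − rank ∂_2 = (21 − 6) − 13 = 2, and the invariant factors of ∂_2 are all 1, so H_1 ≅ Z^2.
  H_2: rank ker ∂_2 − rank ∂_3 = (14 − 13) − 0 = 1, and there is no ∂_3, so H_2 ≅ Z.

(K is a triangulation of the torus T^2.)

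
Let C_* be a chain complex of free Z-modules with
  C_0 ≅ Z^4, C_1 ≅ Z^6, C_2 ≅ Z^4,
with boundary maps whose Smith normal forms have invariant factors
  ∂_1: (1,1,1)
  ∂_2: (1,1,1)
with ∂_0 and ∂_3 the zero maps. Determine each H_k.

H_0: b_0 = 4 − 0 − 3 = 1; torsion from ∂_1 factors > 1: none. So H_0 ≅ Z.
H_1: b_1 = 6 − 3 − 3 = 0; torsion from ∂_2 factors > 1: none. So H_1 ≅ 0.
H_2: b_2 = 4 − 3 − 0 = 1; torsion from ∂_3 factors > 1: none. So H_2 ≅ Z.

H_0 ≅ Z,  H_1 = 0,  H_2 ≅ Z.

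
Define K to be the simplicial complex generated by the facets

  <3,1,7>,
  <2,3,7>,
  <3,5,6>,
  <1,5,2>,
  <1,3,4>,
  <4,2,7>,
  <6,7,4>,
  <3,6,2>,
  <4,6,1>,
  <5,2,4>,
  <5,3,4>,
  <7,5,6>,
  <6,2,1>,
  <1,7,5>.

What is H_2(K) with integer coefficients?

H_2 = Z.

We work with the vertex ordering 1 < 2 < 3 < 4 < 5 < 6 < 7. The simplices of K, each written with vertices in increasing order, are:

  0-simplices (7): [1], [2], [3], [4], [5], [6], [7]
  1-simplices (21): [1,2], [1,3], [1,4], [1,5], [1,6], [1,7], [2,3], [2,4], [2,5], [2,6], [2,7], [3,4], [3,5], [3,6], [3,7], [4,5], [4,6], [4,7], [5,6], [5,7], [6,7]
  2-simplices (14): [1,2,5], [1,2,6], [1,3,4], [1,3,7], [1,4,6], [1,5,7], [2,3,6], [2,3,7], [2,4,5], [2,4,7], [3,4,5], [3,5,6], [4,6,7], [5,6,7]

Hence C_0 ≅ Z^7, C_1 ≅ Z^21, C_2 ≅ Z^14.

Boundary ∂_1: C_1 → C_0 sends each edge [p,q] (with p < q) to q − p. For instance
  ∂[5,7] = [7] − [5].
The resulting 7×21 matrix has rank 6, and its Smith normal form has invariant factors (1,1,1,1,1,1).

∂_2: C_2 → C_1 sends each 2-simplex [p,q,r] to [q,r] − [p,r] + [p,q]. For instance
  ∂[1,4,6] = [4,6] − [1,6] + [1,4],
  ∂[3,5,6] = [5,6] − [3,6] + [3,5].
The resulting 21×14 matrix has rank 13, and its Smith normal form has invariant factors (1,1,1,1,1,1,1,1,1,1,1,1,1).

Reading off H_k = ker ∂_k / im ∂_{k+1}:

  H_2: rank ker ∂_2 − rank ∂_3 = (14 − 13) − 0 = 1, and there is no ∂_3, so H_2 = Z.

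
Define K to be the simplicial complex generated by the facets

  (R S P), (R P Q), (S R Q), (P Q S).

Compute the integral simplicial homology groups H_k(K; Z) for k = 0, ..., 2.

Order the vertices as P < Q < R < S. Listing each simplex with vertices in this order, K has dimension 2 with simplices:

  0-simplices (4): P, Q, R, S
  1-simplices (6): PQ, PR, PS, QR, QS, RS
  2-simplices (4): PQR, PQS, PRS, QRS

giving chain groups C_0 ≅ Z^4, C_1 ≅ Z^6, C_2 ≅ Z^4.

∂_1: C_1 → C_0 maps an edge to its endpoints' difference, ∂[p,q] = q − p. For instance
  ∂RS = S − R.
As a 4×6 matrix over Z this has rank 3, with invariant factors (1,1,1).

Boundary ∂_2: C_2 → C_1 acts by ∂[p,q,r] = [q,r] − [p,r] + [p,q]. For instance
  ∂PQS = QS − PS + PQ,
  ∂PQR = QR − PR + PQ.
As a 6×4 matrix over Z this has rank 3, with invariant factors (1,1,1).

From H_k ≅ ker(∂_k) / im(∂_{k+1}) we obtain:

  H_0: rank C_0 − rank ∂_1 = 4 − 3 = 1, and the invariant factors of ∂_1 are all 1, so H_0 ≅ Z.
  H_1: rank ker ∂_1 − rank ∂_2 = (6 − 3) − 3 = 0, and the invariant factors of ∂_2 are all 1, so H_1 ≅ 0.
  H_2: rank ker ∂_2 − rank ∂_3 = (4 − 3) − 0 = 1, and there is no ∂_3, so H_2 ≅ Z.

H_0 = Z,  H_1 = 0,  H_2 = Z.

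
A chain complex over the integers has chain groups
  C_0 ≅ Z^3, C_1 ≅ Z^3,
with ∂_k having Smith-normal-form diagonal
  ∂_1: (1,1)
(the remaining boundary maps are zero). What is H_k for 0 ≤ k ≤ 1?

H_0 ≅ Z,  H_1 ≅ Z.

H_0: b_0 = 3 − 0 − 2 = 1; torsion from ∂_1 factors > 1: none. So H_0 ≅ Z.
H_1: b_1 = 3 − 2 − 0 = 1; torsion from ∂_2 factors > 1: none. So H_1 ≅ Z.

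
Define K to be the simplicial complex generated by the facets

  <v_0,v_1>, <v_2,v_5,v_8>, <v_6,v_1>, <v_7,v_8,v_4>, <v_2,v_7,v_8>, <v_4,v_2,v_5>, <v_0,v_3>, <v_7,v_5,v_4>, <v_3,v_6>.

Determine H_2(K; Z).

H_2 = 0.

K has 9 vertices, 14 edges, 5 triangles.
rank ∂_2 = 5, rank ∂_3 = 0 ⇒ b_2 = 5 − 5 − 0 = 0. So H_2 ≅ 0.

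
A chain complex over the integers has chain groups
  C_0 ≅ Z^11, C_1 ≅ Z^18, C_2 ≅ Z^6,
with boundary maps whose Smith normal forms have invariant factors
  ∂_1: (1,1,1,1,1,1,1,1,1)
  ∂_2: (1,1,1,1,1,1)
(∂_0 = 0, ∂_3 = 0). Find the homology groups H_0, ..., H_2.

H_0 ≅ Z^2,  H_1 ≅ Z^3,  H_2 = 0.

H_0: b_0 = 11 − 0 − 9 = 2; torsion from ∂_1 factors > 1: none. So H_0 ≅ Z^2.
H_1: b_1 = 18 − 9 − 6 = 3; torsion from ∂_2 factors > 1: none. So H_1 ≅ Z^3.
H_2: b_2 = 6 − 6 − 0 = 0; torsion from ∂_3 factors > 1: none. So H_2 ≅ 0.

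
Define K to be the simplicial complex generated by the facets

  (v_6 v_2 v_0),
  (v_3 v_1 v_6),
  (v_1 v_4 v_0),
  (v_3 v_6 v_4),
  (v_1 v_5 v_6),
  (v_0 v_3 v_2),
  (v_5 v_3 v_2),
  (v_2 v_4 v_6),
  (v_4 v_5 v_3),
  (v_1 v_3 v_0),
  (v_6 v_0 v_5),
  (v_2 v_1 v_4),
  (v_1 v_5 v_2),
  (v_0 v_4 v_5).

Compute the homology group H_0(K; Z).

H_0 ≅ Z.

K has 7 vertices, 21 edges, 14 triangles.
rank ∂_0 = 0, rank ∂_1 = 6 ⇒ b_0 = 7 − 0 − 6 = 1; all invariant factors of ∂_1 are 1 so no torsion. So H_0 ≅ Z.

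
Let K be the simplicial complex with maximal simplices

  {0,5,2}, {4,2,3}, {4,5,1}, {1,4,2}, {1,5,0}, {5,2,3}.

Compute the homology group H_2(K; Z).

H_2 = 0.

We work with the vertex ordering 0 < 1 < 2 < 3 < 4 < 5. The simplices of K, each written with vertices in increasing order, are:

  0-simplices (6): [0], [1], [2], [3], [4], [5]
  1-simplices (12): [0,1], [0,2], [0,5], [1,2], [1,4], [1,5], [2,3], [2,4], [2,5], [3,4], [3,5], [4,5]
  2-simplices (6): [0,1,5], [0,2,5], [1,2,4], [1,4,5], [2,3,4], [2,3,5]

giving chain groups C_0 ≅ Z^6, C_1 ≅ Z^12, C_2 ≅ Z^6.

Boundary ∂_1: C_1 → C_0 maps an edge to its endpoints' difference, ∂[p,q] = q − p.
The resulting 6×12 matrix has rank 5, and its Smith normal form has invariant factors (1,1,1,1,1).

The boundary map ∂_2: C_2 → C_1 sends each 2-simplex [p,q,r] to [q,r] − [p,r] + [p,q]. For instance
  ∂[1,2,4] = [2,4] − [1,4] + [1,2],
  ∂[0,1,5] = [1,5] − [0,5] + [0,1].
This gives a 12×6 integer matrix of rank 6; reducing to Smith normal form yields diagonal entries (1,1,1,1,1,1).

From H_k ≅ ker(∂_k) / im(∂_{k+1}) we obtain:

  H_2: rank ker ∂_2 − rank ∂_3 = (6 − 6) − 0 = 0, and there is no ∂_3, so H_2 = 0.

(K is a triangulation of the cylinder S^1 x I.)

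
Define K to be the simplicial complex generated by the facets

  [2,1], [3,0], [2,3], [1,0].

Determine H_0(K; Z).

H_0 = Z.

K has 4 vertices, 4 edges.
rank ∂_0 = 0, rank ∂_1 = 3 ⇒ b_0 = 4 − 0 − 3 = 1; all invariant factors of ∂_1 are 1 so no torsion. So H_0 ≅ Z.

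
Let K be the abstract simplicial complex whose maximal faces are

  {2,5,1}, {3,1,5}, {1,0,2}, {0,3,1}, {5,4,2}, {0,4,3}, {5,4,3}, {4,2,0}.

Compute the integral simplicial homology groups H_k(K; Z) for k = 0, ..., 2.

H_0 ≅ Z,  H_1 = 0,  H_2 ≅ Z.

Take the total order 0 < 1 < 2 < 3 < 4 < 5 on the vertex set. Then K (dimension 2) consists of the simplices:

  0-simplices (6): [0], [1], [2], [3], [4], [5]
  1-simplices (12): [0,1], [0,2], [0,3], [0,4], [1,2], [1,3], [1,5], [2,4], [2,5], [3,4], [3,5], [4,5]
  2-simplices (8): [0,1,2], [0,1,3], [0,2,4], [0,3,4], [1,2,5], [1,3,5], [2,4,5], [3,4,5]

so the chain groups are C_0 ≅ Z^6, C_1 ≅ Z^12, C_2 ≅ Z^8.

∂_1: C_1 → C_0 maps an edge to its endpoints' difference, ∂[p,q] = q − p. For instance
  ∂[1,2] = [2] − [1].
The 6×12 boundary matrix has rank 5 and Smith normal form diag(1,1,1,1,1).

The boundary map ∂_2: C_2 → C_1 sends each 2-simplex [p,q,r] to [q,r] − [p,r] + [p,q]. For instance
  ∂[0,3,4] = [3,4] − [0,4] + [0,3],
  ∂[1,3,5] = [3,5] − [1,5] + [1,3].
As a 12×8 matrix over Z this has rank 7, with invariant factors (1,1,1,1,1,1,1).

Now H_k = ker ∂_k / im ∂_{k+1}, so:

  H_0: rank C_0 − rank ∂_1 = 6 − 5 = 1, and the invariant factors of ∂_1 are all 1, so H_0 ≅ Z.
  H_1: rank ker ∂_1 − rank ∂_2 = (12 − 5) − 7 = 0, and the invariant factors of ∂_2 are all 1, so H_1 ≅ 0.
  H_2: rank ker ∂_2 − rank ∂_3 = (8 − 7) − 0 = 1, and there is no ∂_3, so H_2 ≅ Z.

As a check, the Euler characteristic is 6 − 12 + 8 = 2, which agrees with 1 − 0 + 1 = 2.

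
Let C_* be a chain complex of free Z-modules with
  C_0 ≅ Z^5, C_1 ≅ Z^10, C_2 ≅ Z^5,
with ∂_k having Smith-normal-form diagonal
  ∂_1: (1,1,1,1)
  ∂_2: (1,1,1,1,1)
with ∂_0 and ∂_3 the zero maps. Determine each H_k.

H_0: b_0 = 5 − 0 − 4 = 1; torsion from ∂_1 factors > 1: none. So H_0 = Z.
H_1: b_1 = 10 − 4 − 5 = 1; torsion from ∂_2 factors > 1: none. So H_1 = Z.
H_2: b_2 = 5 − 5 − 0 = 0; torsion from ∂_3 factors > 1: none. So H_2 = 0.

H_0 = Z,  H_1 = Z,  H_2 = 0.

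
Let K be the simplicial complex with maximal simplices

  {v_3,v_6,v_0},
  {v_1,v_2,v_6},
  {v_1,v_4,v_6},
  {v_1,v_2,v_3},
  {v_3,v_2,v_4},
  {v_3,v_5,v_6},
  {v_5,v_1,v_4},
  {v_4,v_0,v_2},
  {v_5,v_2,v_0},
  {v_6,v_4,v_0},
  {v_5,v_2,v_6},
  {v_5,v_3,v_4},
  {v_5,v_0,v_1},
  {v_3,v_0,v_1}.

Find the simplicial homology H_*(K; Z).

Order the vertices as v_0 < v_1 < v_2 < v_3 < v_4 < v_5 < v_6. Listing each simplex with vertices in this order, K has dimension 2 with simplices:

  0-simplices (7): [v_0], [v_1], [v_2], [v_3], [v_4], [v_5], [v_6]
  1-simplices (21): (21 of them)
  2-simplices (14): (14 of them)

so the chain groups are C_0 ≅ Z^7, C_1 ≅ Z^21, C_2 ≅ Z^14.

The boundary map ∂_1: C_1 → C_0 maps an edge to its endpoints' difference, ∂[p,q] = q − p.
The 7×21 boundary matrix has rank 6 and Smith normal form diag(1,1,1,1,1,1).

The boundary map ∂_2: C_2 → C_1 sends each 2-simplex [p,q,r] to [q,r] − [p,r] + [p,q]. For instance
  ∂[v_1,v_2,v_6] = [v_2,v_6] − [v_1,v_6] + [v_1,v_2],
  ∂[v_0,v_2,v_4] = [v_2,v_4] − [v_0,v_4] + [v_0,v_2].
The 21×14 boundary matrix has rank 13 and Smith normal form diag(1,1,1,1,1,1,1,1,1,1,1,1,1).

Computing H_k = (kernel of ∂_k) / (image of ∂_{k+1}):

  H_0: rank C_0 − rank ∂_1 = 7 − 6 = 1, and the invariant factors of ∂_1 are all 1, so H_0 = Z.
  H_1: rank ker ∂_1 − rank ∂_2 = (21 − 6) − 13 = 2, and the invariant factors of ∂_2 are all 1, so H_1 = Z^2.
  H_2: rank ker ∂_2 − rank ∂_3 = (14 − 13) − 0 = 1, and there is no ∂_3, so H_2 = Z.

H_0 = Z,  H_1 = Z^2,  H_2 = Z.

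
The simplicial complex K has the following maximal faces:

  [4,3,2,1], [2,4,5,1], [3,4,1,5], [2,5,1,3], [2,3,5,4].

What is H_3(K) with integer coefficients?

Fix the vertex order 1 < 2 < 3 < 4 < 5 and write every simplex with vertices in increasing order. Then dim K = 3 and the simplices of K are:

  0-simplices (5): [1], [2], [3], [4], [5]
  1-simplices (10): [1,2], [1,3], [1,4], [1,5], [2,3], [2,4], [2,5], [3,4], [3,5], [4,5]
  2-simplices (10): [1,2,3], [1,2,4], [1,2,5], [1,3,4], [1,3,5], [1,4,5], [2,3,4], [2,3,5], [2,4,5], [3,4,5]
  3-simplices (5): [1,2,3,4], [1,2,3,5], [1,2,4,5], [1,3,4,5], [2,3,4,5]

so the chain groups are C_0 ≅ Z^5, C_1 ≅ Z^10, C_2 ≅ Z^10, C_3 ≅ Z^5.

Boundary ∂_1: C_1 → C_0 sends each edge [p,q] (with p < q) to q − p.
This gives a 5×10 integer matrix of rank 4; reducing to Smith normal form yields diagonal entries (1,1,1,1).

Boundary ∂_2: C_2 → C_1 acts by ∂[p,q,r] = [q,r] − [p,r] + [p,q]. For instance
  ∂[1,2,3] = [2,3] − [1,3] + [1,2],
  ∂[2,4,5] = [4,5] − [2,5] + [2,4].
As a 10×10 matrix over Z this has rank 6, with invariant factors (1,1,1,1,1,1).

∂_3: C_3 → C_2 sends each 3-simplex σ to the alternating sum Σ_i (−1)^i (σ with its i-th vertex removed). For instance
  ∂[1,2,3,4] = [2,3,4] − [1,3,4] + [1,2,4] − [1,2,3],
  ∂[1,2,3,5] = [2,3,5] − [1,3,5] + [1,2,5] − [1,2,3].
The resulting 10×5 matrix has rank 4, and its Smith normal form has invariant factors (1,1,1,1).

Computing H_k = (kernel of ∂_k) / (image of ∂_{k+1}):

  H_3: rank ker ∂_3 − rank ∂_4 = (5 − 4) − 0 = 1, and there is no ∂_4, so H_3 ≅ Z.

(K is a triangulation of the 3-sphere S^3.)

H_3 ≅ Z.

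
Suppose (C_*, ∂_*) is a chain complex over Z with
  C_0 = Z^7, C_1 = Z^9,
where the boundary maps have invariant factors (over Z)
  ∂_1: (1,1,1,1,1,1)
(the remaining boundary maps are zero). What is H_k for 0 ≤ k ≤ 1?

H_0 = Z,  H_1 = Z^3.

H_0: b_0 = 7 − 0 − 6 = 1; torsion from ∂_1 factors > 1: none. So H_0 = Z.
H_1: b_1 = 9 − 6 − 0 = 3; torsion from ∂_2 factors > 1: none. So H_1 = Z^3.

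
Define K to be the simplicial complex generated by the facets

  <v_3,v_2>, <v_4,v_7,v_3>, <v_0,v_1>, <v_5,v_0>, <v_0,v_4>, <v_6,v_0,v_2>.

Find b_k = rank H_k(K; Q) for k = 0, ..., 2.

We work with the vertex ordering v_0 < v_1 < v_2 < v_3 < v_4 < v_5 < v_6 < v_7. The simplices of K, each written with vertices in increasing order, are:

  0-simplices (8): [v_0], [v_1], [v_2], [v_3], [v_4], [v_5], [v_6], [v_7]
  1-simplices (10): [v_0,v_1], [v_0,v_2], [v_0,v_4], [v_0,v_5], [v_0,v_6], [v_2,v_3], [v_2,v_6], [v_3,v_4], [v_3,v_7], [v_4,v_7]
  2-simplices (2): [v_0,v_2,v_6], [v_3,v_4,v_7]

Hence C_0 ≅ Z^8, C_1 ≅ Z^10, C_2 ≅ Z^2.

∂_1: C_1 → C_0 maps an edge to its endpoints' difference, ∂[p,q] = q − p.
This gives a 8×10 integer matrix of rank 7; reducing to Smith normal form yields diagonal entries (1,1,1,1,1,1,1).

∂_2: C_2 → C_1 maps a triangle to the signed sum of its edges. For instance
  ∂[v_3,v_4,v_7] = [v_4,v_7] − [v_3,v_7] + [v_3,v_4],
  ∂[v_0,v_2,v_6] = [v_2,v_6] − [v_0,v_6] + [v_0,v_2].
The resulting 10×2 matrix has rank 2, and its Smith normal form has invariant factors (1,1).

Now H_k = ker ∂_k / im ∂_{k+1}, so:

  H_0: rank C_0 − rank ∂_1 = 8 − 7 = 1, and the invariant factors of ∂_1 are all 1, so H_0 = Z.
  H_1: rank ker ∂_1 − rank ∂_2 = (10 − 7) − 2 = 1, and the invariant factors of ∂_2 are all 1, so H_1 = Z.
  H_2: rank ker ∂_2 − rank ∂_3 = (2 − 2) − 0 = 0, and there is no ∂_3, so H_2 = 0.

Hence the Betti numbers are b_0 = 1, b_1 = 1, b_2 = 0.

b_0 = 1, b_1 = 1, b_2 = 0.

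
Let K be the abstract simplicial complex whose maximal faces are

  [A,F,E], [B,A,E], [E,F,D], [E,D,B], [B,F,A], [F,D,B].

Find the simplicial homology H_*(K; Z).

K has 5 vertices, 9 edges, 6 triangles.
rank ∂_0 = 0, rank ∂_1 = 4 ⇒ b_0 = 5 − 0 − 4 = 1; all invariant factors of ∂_1 are 1 so no torsion. So H_0 = Z.
rank ∂_1 = 4, rank ∂_2 = 5 ⇒ b_1 = 9 − 4 − 5 = 0; all invariant factors of ∂_2 are 1 so no torsion. So H_1 = 0.
rank ∂_2 = 5, rank ∂_3 = 0 ⇒ b_2 = 6 − 5 − 0 = 1. So H_2 = Z.

H_0 ≅ Z,  H_1 = 0,  H_2 ≅ Z.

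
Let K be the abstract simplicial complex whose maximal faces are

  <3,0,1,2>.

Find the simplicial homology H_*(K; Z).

Take the total order 0 < 1 < 2 < 3 on the vertex set. Then K (dimension 3) consists of the simplices:

  0-simplices (4): [0], [1], [2], [3]
  1-simplices (6): [0,1], [0,2], [0,3], [1,2], [1,3], [2,3]
  2-simplices (4): [0,1,2], [0,1,3], [0,2,3], [1,2,3]
  3-simplices (1): [0,1,2,3]

Hence C_0 ≅ Z^4, C_1 ≅ Z^6, C_2 ≅ Z^4, C_3 ≅ Z^1.

∂_1: C_1 → C_0 sends each edge [p,q] (with p < q) to q − p.
This gives a 4×6 integer matrix of rank 3; reducing to Smith normal form yields diagonal entries (1,1,1).

Boundary ∂_2: C_2 → C_1 acts by ∂[p,q,r] = [q,r] − [p,r] + [p,q]. For instance
  ∂[1,2,3] = [2,3] − [1,3] + [1,2],
  ∂[0,1,2] = [1,2] − [0,2] + [0,1].
The resulting 6×4 matrix has rank 3, and its Smith normal form has invariant factors (1,1,1).

The boundary map ∂_3: C_3 → C_2 sends each 3-simplex σ to the alternating sum Σ_i (−1)^i (σ with its i-th vertex removed). For instance
  ∂[0,1,2,3] = [1,2,3] − [0,2,3] + [0,1,3] − [0,1,2].
The 4×1 boundary matrix has rank 1 and Smith normal form diag(1).

Computing H_k = (kernel of ∂_k) / (image of ∂_{k+1}):

  H_0: rank C_0 − rank ∂_1 = 4 − 3 = 1, and the invariant factors of ∂_1 are all 1, so H_0 = Z.
  H_1: rank ker ∂_1 − rank ∂_2 = (6 − 3) − 3 = 0, and the invariant factors of ∂_2 are all 1, so H_1 = 0.
  H_2: rank ker ∂_2 − rank ∂_3 = (4 − 3) − 1 = 0, and the invariant factors of ∂_3 are all 1, so H_2 = 0.
  H_3: rank ker ∂_3 − rank ∂_4 = (1 − 1) − 0 = 0, and there is no ∂_4, so H_3 = 0.

H_0 = Z,  H_1 = 0,  H_2 = 0,  H_3 = 0.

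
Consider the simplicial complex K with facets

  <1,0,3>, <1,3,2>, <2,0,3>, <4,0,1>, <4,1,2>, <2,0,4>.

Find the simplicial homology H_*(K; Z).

H_0 ≅ Z,  H_1 = 0,  H_2 ≅ Z.

Take the total order 0 < 1 < 2 < 3 < 4 on the vertex set. Then K (dimension 2) consists of the simplices:

  0-simplices (5): [0], [1], [2], [3], [4]
  1-simplices (9): [0,1], [0,2], [0,3], [0,4], [1,2], [1,3], [1,4], [2,3], [2,4]
  2-simplices (6): [0,1,3], [0,1,4], [0,2,3], [0,2,4], [1,2,3], [1,2,4]

Hence C_0 ≅ Z^5, C_1 ≅ Z^9, C_2 ≅ Z^6.

The boundary map ∂_1: C_1 → C_0 is given by ∂[p,q] = [q] − [p]. For instance
  ∂[2,4] = [4] − [2].
This gives a 5×9 integer matrix of rank 4; reducing to Smith normal form yields diagonal entries (1,1,1,1).

The boundary map ∂_2: C_2 → C_1 sends each 2-simplex [p,q,r] to [q,r] − [p,r] + [p,q]. For instance
  ∂[1,2,4] = [2,4] − [1,4] + [1,2],
  ∂[1,2,3] = [2,3] − [1,3] + [1,2].
As a 9×6 matrix over Z this has rank 5, with invariant factors (1,1,1,1,1).

From H_k ≅ ker(∂_k) / im(∂_{k+1}) we obtain:

  H_0: rank C_0 − rank ∂_1 = 5 − 4 = 1, and the invariant factors of ∂_1 are all 1, so H_0 = Z.
  H_1: rank ker ∂_1 − rank ∂_2 = (9 − 4) − 5 = 0, and the invariant factors of ∂_2 are all 1, so H_1 = 0.
  H_2: rank ker ∂_2 − rank ∂_3 = (6 − 5) − 0 = 1, and there is no ∂_3, so H_2 = Z.

(K is a triangulation of the 2-sphere S^2.)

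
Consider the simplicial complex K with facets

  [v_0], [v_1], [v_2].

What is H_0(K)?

Order the vertices as v_0 < v_1 < v_2. Listing each simplex with vertices in this order, K has dimension 0 with simplices:

  0-simplices (3): [v_0], [v_1], [v_2]

giving chain groups C_0 ≅ Z^3.

Computing H_k = (kernel of ∂_k) / (image of ∂_{k+1}):

  H_0: rank C_0 − rank ∂_1 = 3 − 0 = 3, and there is no ∂_1, so H_0 = Z^3.

H_0 ≅ Z^3.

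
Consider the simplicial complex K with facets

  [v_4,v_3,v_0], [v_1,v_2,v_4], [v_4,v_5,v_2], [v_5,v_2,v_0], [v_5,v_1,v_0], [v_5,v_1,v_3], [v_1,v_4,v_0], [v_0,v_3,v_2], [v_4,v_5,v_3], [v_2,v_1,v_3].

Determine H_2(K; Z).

H_2 = 0.

Take the total order v_0 < v_1 < v_2 < v_3 < v_4 < v_5 on the vertex set. Then K (dimension 2) consists of the simplices:

  0-simplices (6): [v_0], [v_1], [v_2], [v_3], [v_4], [v_5]
  1-simplices (15): (15 of them)
  2-simplices (10): [v_0,v_1,v_4], [v_0,v_1,v_5], [v_0,v_2,v_3], [v_0,v_2,v_5], [v_0,v_3,v_4], [v_1,v_2,v_3], [v_1,v_2,v_4], [v_1,v_3,v_5], [v_2,v_4,v_5], [v_3,v_4,v_5]

so the chain groups are C_0 ≅ Z^6, C_1 ≅ Z^15, C_2 ≅ Z^10.

∂_1: C_1 → C_0 is given by ∂[p,q] = [q] − [p].
As a 6×15 matrix over Z this has rank 5, with invariant factors (1,1,1,1,1).

Boundary ∂_2: C_2 → C_1 maps a triangle to the signed sum of its edges. For instance
  ∂[v_1,v_2,v_4] = [v_2,v_4] − [v_1,v_4] + [v_1,v_2],
  ∂[v_0,v_1,v_5] = [v_1,v_5] − [v_0,v_5] + [v_0,v_1].
As a 15×10 matrix over Z this has rank 10, with invariant factors (1,1,1,1,1,1,1,1,1,2).

Now H_k = ker ∂_k / im ∂_{k+1}, so:

  H_2: rank ker ∂_2 − rank ∂_3 = (10 − 10) − 0 = 0, and there is no ∂_3, so H_2 ≅ 0.

(K is a triangulation of the real projective plane RP^2.)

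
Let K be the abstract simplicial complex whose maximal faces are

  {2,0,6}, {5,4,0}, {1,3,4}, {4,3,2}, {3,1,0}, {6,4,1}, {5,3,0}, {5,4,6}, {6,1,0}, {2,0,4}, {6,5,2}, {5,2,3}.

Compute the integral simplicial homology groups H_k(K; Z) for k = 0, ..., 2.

Take the total order 0 < 1 < 2 < 3 < 4 < 5 < 6 on the vertex set. Then K (dimension 2) consists of the simplices:

  0-simplices (7): [0], [1], [2], [3], [4], [5], [6]
  1-simplices (18): [0,1], [0,2], [0,3], [0,4], [0,5], [0,6], [1,3], [1,4], [1,6], [2,3], [2,4], [2,5], [2,6], [3,4], [3,5], [4,5], [4,6], [5,6]
  2-simplices (12): [0,1,3], [0,1,6], [0,2,4], [0,2,6], [0,3,5], [0,4,5], [1,3,4], [1,4,6], [2,3,4], [2,3,5], [2,5,6], [4,5,6]

giving chain groups C_0 ≅ Z^7, C_1 ≅ Z^18, C_2 ≅ Z^12.

∂_1: C_1 → C_0 sends each edge [p,q] (with p < q) to q − p.
This gives a 7×18 integer matrix of rank 6; reducing to Smith normal form yields diagonal entries (1,1,1,1,1,1).

∂_2: C_2 → C_1 sends each 2-simplex [p,q,r] to [q,r] − [p,r] + [p,q]. For instance
  ∂[0,2,6] = [2,6] − [0,6] + [0,2],
  ∂[2,3,4] = [3,4] − [2,4] + [2,3].
This gives a 18×12 integer matrix of rank 12; reducing to Smith normal form yields diagonal entries (1,1,1,1,1,1,1,1,1,1,1,2).

Computing H_k = (kernel of ∂_k) / (image of ∂_{k+1}):

  H_0: rank C_0 − rank ∂_1 = 7 − 6 = 1, and the invariant factors of ∂_1 are all 1, so H_0 = Z.
  H_1: rank ker ∂_1 − rank ∂_2 = (18 − 6) − 12 = 0, and ∂_2 has invariant factor 2 > 1, so H_1 = Z_2.
  H_2: rank ker ∂_2 − rank ∂_3 = (12 − 12) − 0 = 0, and there is no ∂_3, so H_2 = 0.

As a check, the Euler characteristic is 7 − 18 + 12 = 1, which agrees with 1 − 0 + 0 = 1.

H_0 ≅ Z,  H_1 ≅ Z_2,  H_2 = 0.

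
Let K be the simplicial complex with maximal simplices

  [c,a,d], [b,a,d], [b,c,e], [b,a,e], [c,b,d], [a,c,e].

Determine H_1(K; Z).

H_1 ≅ 0.

We work with the vertex ordering a < b < c < d < e. The simplices of K, each written with vertices in increasing order, are:

  0-simplices (5): a, b, c, d, e
  1-simplices (9): ab, ac, ad, ae, bc, bd, be, cd, ce
  2-simplices (6): abd, abe, acd, ace, bcd, bce

Hence C_0 ≅ Z^5, C_1 ≅ Z^9, C_2 ≅ Z^6.

The boundary map ∂_1: C_1 → C_0 sends each edge [p,q] (with p < q) to q − p.
The 5×9 boundary matrix has rank 4 and Smith normal form diag(1,1,1,1).

The boundary map ∂_2: C_2 → C_1 acts by ∂[p,q,r] = [q,r] − [p,r] + [p,q]. For instance
  ∂ace = ce − ae + ac,
  ∂acd = cd − ad + ac.
The 9×6 boundary matrix has rank 5 and Smith normal form diag(1,1,1,1,1).

Now H_k = ker ∂_k / im ∂_{k+1}, so:

  H_1: rank ker ∂_1 − rank ∂_2 = (9 − 4) − 5 = 0, and the invariant factors of ∂_2 are all 1, so H_1 = 0.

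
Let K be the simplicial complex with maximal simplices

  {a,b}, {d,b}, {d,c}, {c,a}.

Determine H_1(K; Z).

H_1 = Z.

Take the total order a < b < c < d on the vertex set. Then K (dimension 1) consists of the simplices:

  0-simplices (4): a, b, c, d
  1-simplices (4): ab, ac, bd, cd

Hence C_0 ≅ Z^4, C_1 ≅ Z^4.

Boundary ∂_1: C_1 → C_0 maps an edge to its endpoints' difference, ∂[p,q] = q − p.
The 4×4 boundary matrix has rank 3 and Smith normal form diag(1,1,1).

Computing H_k = (kernel of ∂_k) / (image of ∂_{k+1}):

  H_1: rank ker ∂_1 − rank ∂_2 = (4 − 3) − 0 = 1, and there is no ∂_2, so H_1 ≅ Z.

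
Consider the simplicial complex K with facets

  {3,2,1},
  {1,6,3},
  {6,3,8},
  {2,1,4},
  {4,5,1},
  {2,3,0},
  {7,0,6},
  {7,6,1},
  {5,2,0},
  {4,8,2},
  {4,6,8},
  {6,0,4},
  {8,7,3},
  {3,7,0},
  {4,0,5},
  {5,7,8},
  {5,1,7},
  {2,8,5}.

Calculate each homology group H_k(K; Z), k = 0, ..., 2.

K has 9 vertices, 27 edges, 18 triangles.
rank ∂_0 = 0, rank ∂_1 = 8 ⇒ b_0 = 9 − 0 − 8 = 1; all invariant factors of ∂_1 are 1 so no torsion. So H_0 = Z.
rank ∂_1 = 8, rank ∂_2 = 18 ⇒ b_1 = 27 − 8 − 18 = 1; ∂_2 has invariant factor(s) [2] giving torsion. So H_1 = Z ⊕ Z/2.
rank ∂_2 = 18, rank ∂_3 = 0 ⇒ b_2 = 18 − 18 − 0 = 0. So H_2 = 0.

H_0 = Z,  H_1 = Z ⊕ Z/2,  H_2 = 0.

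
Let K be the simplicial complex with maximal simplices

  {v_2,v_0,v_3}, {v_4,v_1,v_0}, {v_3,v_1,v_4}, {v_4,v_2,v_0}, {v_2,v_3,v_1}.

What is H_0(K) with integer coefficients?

H_0 = Z.

K has 5 vertices, 10 edges, 5 triangles.
rank ∂_0 = 0, rank ∂_1 = 4 ⇒ b_0 = 5 − 0 − 4 = 1; all invariant factors of ∂_1 are 1 so no torsion. So H_0 = Z.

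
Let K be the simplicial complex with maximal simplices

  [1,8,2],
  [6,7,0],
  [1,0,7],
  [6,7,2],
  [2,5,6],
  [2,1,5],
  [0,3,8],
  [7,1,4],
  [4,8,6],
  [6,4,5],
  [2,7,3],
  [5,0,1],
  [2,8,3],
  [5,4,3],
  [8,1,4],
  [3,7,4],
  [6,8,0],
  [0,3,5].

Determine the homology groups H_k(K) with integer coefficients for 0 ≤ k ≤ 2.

We work with the vertex ordering 0 < 1 < 2 < 3 < 4 < 5 < 6 < 7 < 8. The simplices of K, each written with vertices in increasing order, are:

  0-simplices (9): [0], [1], [2], [3], [4], [5], [6], [7], [8]
  1-simplices (27): (27 of them)
  2-simplices (18): [0,1,5], [0,1,7], [0,3,5], [0,3,8], [0,6,7], [0,6,8], [1,2,5], [1,2,8], [1,4,7], [1,4,8], [2,3,7], [2,3,8], [2,5,6], [2,6,7], [3,4,5], [3,4,7], [4,5,6], [4,6,8]

Hence C_0 ≅ Z^9, C_1 ≅ Z^27, C_2 ≅ Z^18.

The boundary map ∂_1: C_1 → C_0 sends each edge [p,q] (with p < q) to q − p. For instance
  ∂[6,7] = [7] − [6].
The 9×27 boundary matrix has rank 8 and Smith normal form diag(1,1,1,1,1,1,1,1).

Boundary ∂_2: C_2 → C_1 acts by ∂[p,q,r] = [q,r] − [p,r] + [p,q]. For instance
  ∂[0,1,7] = [1,7] − [0,7] + [0,1],
  ∂[0,3,5] = [3,5] − [0,5] + [0,3].
The 27×18 boundary matrix has rank 17 and Smith normal form diag(1,1,1,1,1,1,1,1,1,1,1,1,1,1,1,1,1).

Computing H_k = (kernel of ∂_k) / (image of ∂_{k+1}):

  H_0: rank C_0 − rank ∂_1 = 9 − 8 = 1, and the invariant factors of ∂_1 are all 1, so H_0 = Z.
  H_1: rank ker ∂_1 − rank ∂_2 = (27 − 8) − 17 = 2, and the invariant factors of ∂_2 are all 1, so H_1 = Z^2.
  H_2: rank ker ∂_2 − rank ∂_3 = (18 − 17) − 0 = 1, and there is no ∂_3, so H_2 = Z.

H_0 = Z,  H_1 = Z^2,  H_2 = Z.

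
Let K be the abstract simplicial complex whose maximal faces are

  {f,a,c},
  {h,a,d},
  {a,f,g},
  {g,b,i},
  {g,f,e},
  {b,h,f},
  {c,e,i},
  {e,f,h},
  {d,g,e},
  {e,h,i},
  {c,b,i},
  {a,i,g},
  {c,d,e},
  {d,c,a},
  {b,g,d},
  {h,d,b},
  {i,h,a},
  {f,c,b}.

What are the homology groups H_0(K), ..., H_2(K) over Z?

H_0 = Z,  H_1 = Z^2,  H_2 = Z.

Fix the vertex order a < b < c < d < e < f < g < h < i and write every simplex with vertices in increasing order. Then dim K = 2 and the simplices of K are:

  0-simplices (9): a, b, c, d, e, f, g, h, i
  1-simplices (27): ac, ad, af, ag, ah, ai, bc, bd, bf, bg, bh, bi, cd, ce, cf, ci, de, dg, dh, ef, eg, eh, ei, fg, fh, gi, hi
  2-simplices (18): acd, acf, adh, afg, agi, ahi, bcf, bci, bdg, bdh, bfh, bgi, cde, cei, deg, efg, efh, ehi

so the chain groups are C_0 ≅ Z^9, C_1 ≅ Z^27, C_2 ≅ Z^18.

The boundary map ∂_1: C_1 → C_0 is given by ∂[p,q] = [q] − [p]. For instance
  ∂fg = g − f.
As a 9×27 matrix over Z this has rank 8, with invariant factors (1,1,1,1,1,1,1,1).

∂_2: C_2 → C_1 maps a triangle to the signed sum of its edges. For instance
  ∂efg = fg − eg + ef,
  ∂afg = fg − ag + af.
This gives a 27×18 integer matrix of rank 17; reducing to Smith normal form yields diagonal entries (1,1,1,1,1,1,1,1,1,1,1,1,1,1,1,1,1).

Now H_k = ker ∂_k / im ∂_{k+1}, so:

  H_0: rank C_0 − rank ∂_1 = 9 − 8 = 1, and the invariant factors of ∂_1 are all 1, so H_0 = Z.
  H_1: rank ker ∂_1 − rank ∂_2 = (27 − 8) − 17 = 2, and the invariant factors of ∂_2 are all 1, so H_1 = Z^2.
  H_2: rank ker ∂_2 − rank ∂_3 = (18 − 17) − 0 = 1, and there is no ∂_3, so H_2 = Z.

As a check, the Euler characteristic is 9 − 27 + 18 = 0, which agrees with 1 − 2 + 1 = 0.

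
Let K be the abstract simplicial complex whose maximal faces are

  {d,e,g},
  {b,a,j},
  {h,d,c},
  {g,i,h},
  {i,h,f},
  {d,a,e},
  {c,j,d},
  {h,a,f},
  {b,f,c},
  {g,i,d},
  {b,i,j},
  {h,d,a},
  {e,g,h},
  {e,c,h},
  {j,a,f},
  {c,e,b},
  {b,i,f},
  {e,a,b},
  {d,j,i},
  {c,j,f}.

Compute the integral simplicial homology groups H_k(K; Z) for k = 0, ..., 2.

H_0 ≅ Z,  H_1 ≅ Z ⊕ Z/2Z,  H_2 = 0.

We work with the vertex ordering a < b < c < d < e < f < g < h < i < j. The simplices of K, each written with vertices in increasing order, are:

  0-simplices (10): a, b, c, d, e, f, g, h, i, j
  1-simplices (30): ab, ad, ae, af, ah, aj, bc, be, bf, bi, bj, cd, ce, cf, ch, cj, de, dg, dh, di, dj, eg, eh, fh, fi, fj, gh, gi, hi, ij
  2-simplices (20): abe, abj, ade, adh, afh, afj, bce, bcf, bfi, bij, cdh, cdj, ceh, cfj, deg, dgi, dij, egh, fhi, ghi

so the chain groups are C_0 ≅ Z^10, C_1 ≅ Z^30, C_2 ≅ Z^20.

The boundary map ∂_1: C_1 → C_0 sends each edge [p,q] (with p < q) to q − p.
As a 10×30 matrix over Z this has rank 9, with invariant factors (1,1,1,1,1,1,1,1,1).

The boundary map ∂_2: C_2 → C_1 sends each 2-simplex [p,q,r] to [q,r] − [p,r] + [p,q]. For instance
  ∂abe = be − ae + ab,
  ∂bcf = cf − bf + bc.
As a 30×20 matrix over Z this has rank 20, with invariant factors (1,1,1,1,1,1,1,1,1,1,1,1,1,1,1,1,1,1,1,2).

Reading off H_k = ker ∂_k / im ∂_{k+1}:

  H_0: rank C_0 − rank ∂_1 = 10 − 9 = 1, and the invariant factors of ∂_1 are all 1, so H_0 ≅ Z.
  H_1: rank ker ∂_1 − rank ∂_2 = (30 − 9) − 20 = 1, and ∂_2 has invariant factor 2 > 1, so H_1 ≅ Z ⊕ Z/2Z.
  H_2: rank ker ∂_2 − rank ∂_3 = (20 − 20) − 0 = 0, and there is no ∂_3, so H_2 ≅ 0.

As a check, the Euler characteristic is 10 − 30 + 20 = 0, which agrees with 1 − 1 + 0 = 0.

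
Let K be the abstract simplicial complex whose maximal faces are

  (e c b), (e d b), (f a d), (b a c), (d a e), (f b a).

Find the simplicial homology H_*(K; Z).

Take the total order a < b < c < d < e < f on the vertex set. Then K (dimension 2) consists of the simplices:

  0-simplices (6): a, b, c, d, e, f
  1-simplices (12): ab, ac, ad, ae, af, bc, bd, be, bf, ce, de, df
  2-simplices (6): abc, abf, ade, adf, bce, bde

giving chain groups C_0 ≅ Z^6, C_1 ≅ Z^12, C_2 ≅ Z^6.

The boundary map ∂_1: C_1 → C_0 maps an edge to its endpoints' difference, ∂[p,q] = q − p.
The resulting 6×12 matrix has rank 5, and its Smith normal form has invariant factors (1,1,1,1,1).

The boundary map ∂_2: C_2 → C_1 sends each 2-simplex [p,q,r] to [q,r] − [p,r] + [p,q]. For instance
  ∂abc = bc − ac + ab,
  ∂abf = bf − af + ab.
The resulting 12×6 matrix has rank 6, and its Smith normal form has invariant factors (1,1,1,1,1,1).

Reading off H_k = ker ∂_k / im ∂_{k+1}:

  H_0: rank C_0 − rank ∂_1 = 6 − 5 = 1, and the invariant factors of ∂_1 are all 1, so H_0 ≅ Z.
  H_1: rank ker ∂_1 − rank ∂_2 = (12 − 5) − 6 = 1, and the invariant factors of ∂_2 are all 1, so H_1 ≅ Z.
  H_2: rank ker ∂_2 − rank ∂_3 = (6 − 6) − 0 = 0, and there is no ∂_3, so H_2 ≅ 0.

As a check, the Euler characteristic is 6 − 12 + 6 = 0, which agrees with 1 − 1 + 0 = 0.
(K is a triangulation of the cylinder S^1 x I.)

H_0 = Z,  H_1 = Z,  H_2 = 0.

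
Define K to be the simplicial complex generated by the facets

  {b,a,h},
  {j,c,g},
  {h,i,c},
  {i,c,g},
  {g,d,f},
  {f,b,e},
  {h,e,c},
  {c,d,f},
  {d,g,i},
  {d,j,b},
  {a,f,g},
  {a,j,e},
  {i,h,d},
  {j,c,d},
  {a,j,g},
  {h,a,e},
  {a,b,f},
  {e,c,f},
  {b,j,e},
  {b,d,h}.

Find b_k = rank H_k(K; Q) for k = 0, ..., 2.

b_0 = 1, b_1 = 1, b_2 = 0.

Fix the vertex order a < b < c < d < e < f < g < h < i < j and write every simplex with vertices in increasing order. Then dim K = 2 and the simplices of K are:

  0-simplices (10): a, b, c, d, e, f, g, h, i, j
  1-simplices (30): ab, ae, af, ag, ah, aj, bd, be, bf, bh, bj, cd, ce, cf, cg, ch, ci, cj, df, dg, dh, di, dj, ef, eh, ej, fg, gi, gj, hi
  2-simplices (20): abf, abh, aeh, aej, afg, agj, bdh, bdj, bef, bej, cdf, cdj, cef, ceh, cgi, cgj, chi, dfg, dgi, dhi

so the chain groups are C_0 ≅ Z^10, C_1 ≅ Z^30, C_2 ≅ Z^20.

The boundary map ∂_1: C_1 → C_0 is given by ∂[p,q] = [q] − [p]. For instance
  ∂eh = h − e.
The resulting 10×30 matrix has rank 9, and its Smith normal form has invariant factors (1,1,1,1,1,1,1,1,1).

Boundary ∂_2: C_2 → C_1 sends each 2-simplex [p,q,r] to [q,r] − [p,r] + [p,q]. For instance
  ∂dhi = hi − di + dh,
  ∂abh = bh − ah + ab.
This gives a 30×20 integer matrix of rank 20; reducing to Smith normal form yields diagonal entries (1,1,1,1,1,1,1,1,1,1,1,1,1,1,1,1,1,1,1,2).

Computing H_k = (kernel of ∂_k) / (image of ∂_{k+1}):

  H_0: rank C_0 − rank ∂_1 = 10 − 9 = 1, and the invariant factors of ∂_1 are all 1, so H_0 ≅ Z.
  H_1: rank ker ∂_1 − rank ∂_2 = (30 − 9) − 20 = 1, and ∂_2 has invariant factor 2 > 1, so H_1 ≅ Z ⊕ Z/2Z.
  H_2: rank ker ∂_2 − rank ∂_3 = (20 − 20) − 0 = 0, and there is no ∂_3, so H_2 ≅ 0.

(K is a triangulation of the Klein bottle.)

Hence the Betti numbers are b_0 = 1, b_1 = 1, b_2 = 0.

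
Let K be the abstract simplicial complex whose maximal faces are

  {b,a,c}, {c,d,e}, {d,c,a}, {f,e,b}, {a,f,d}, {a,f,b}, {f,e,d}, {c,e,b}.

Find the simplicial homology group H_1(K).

H_1 ≅ 0.

Take the total order a < b < c < d < e < f on the vertex set. Then K (dimension 2) consists of the simplices:

  0-simplices (6): a, b, c, d, e, f
  1-simplices (12): ab, ac, ad, af, bc, be, bf, cd, ce, de, df, ef
  2-simplices (8): abc, abf, acd, adf, bce, bef, cde, def

giving chain groups C_0 ≅ Z^6, C_1 ≅ Z^12, C_2 ≅ Z^8.

Boundary ∂_1: C_1 → C_0 is given by ∂[p,q] = [q] − [p].
As a 6×12 matrix over Z this has rank 5, with invariant factors (1,1,1,1,1).

The boundary map ∂_2: C_2 → C_1 maps a triangle to the signed sum of its edges. For instance
  ∂abf = bf − af + ab,
  ∂adf = df − af + ad.
The 12×8 boundary matrix has rank 7 and Smith normal form diag(1,1,1,1,1,1,1).

Reading off H_k = ker ∂_k / im ∂_{k+1}:

  H_1: rank ker ∂_1 − rank ∂_2 = (12 − 5) − 7 = 0, and the invariant factors of ∂_2 are all 1, so H_1 = 0.

(K is a triangulation of the 2-sphere S^2.)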